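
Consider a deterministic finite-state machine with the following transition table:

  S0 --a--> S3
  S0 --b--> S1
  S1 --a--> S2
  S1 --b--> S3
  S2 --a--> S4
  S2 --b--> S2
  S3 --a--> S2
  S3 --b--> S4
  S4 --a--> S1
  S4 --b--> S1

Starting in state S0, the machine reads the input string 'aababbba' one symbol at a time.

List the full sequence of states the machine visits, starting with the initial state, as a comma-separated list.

Start: S0
  read 'a': S0 --a--> S3
  read 'a': S3 --a--> S2
  read 'b': S2 --b--> S2
  read 'a': S2 --a--> S4
  read 'b': S4 --b--> S1
  read 'b': S1 --b--> S3
  read 'b': S3 --b--> S4
  read 'a': S4 --a--> S1

Answer: S0, S3, S2, S2, S4, S1, S3, S4, S1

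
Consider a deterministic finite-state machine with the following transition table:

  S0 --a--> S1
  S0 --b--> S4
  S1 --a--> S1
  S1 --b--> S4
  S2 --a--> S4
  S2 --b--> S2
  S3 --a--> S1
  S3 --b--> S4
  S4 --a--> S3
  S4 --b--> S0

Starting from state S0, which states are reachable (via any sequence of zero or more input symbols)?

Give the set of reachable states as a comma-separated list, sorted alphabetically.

Answer: S0, S1, S3, S4

Derivation:
BFS from S0:
  visit S0: S0--a-->S1 (new), S0--b-->S4 (new)
  visit S1: S1--a-->S1 (seen), S1--b-->S4 (seen)
  visit S4: S4--a-->S3 (new), S4--b-->S0 (seen)
  visit S3: S3--a-->S1 (seen), S3--b-->S4 (seen)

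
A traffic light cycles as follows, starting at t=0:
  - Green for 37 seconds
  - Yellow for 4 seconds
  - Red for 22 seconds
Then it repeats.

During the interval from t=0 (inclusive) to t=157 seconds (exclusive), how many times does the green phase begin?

Cycle = 37+4+22 = 63s
green phase starts at t = k*63 + 0 for k=0,1,2,...
Need k*63+0 < 157 → k < 2.492
k ∈ {0, ..., 2} → 3 starts

Answer: 3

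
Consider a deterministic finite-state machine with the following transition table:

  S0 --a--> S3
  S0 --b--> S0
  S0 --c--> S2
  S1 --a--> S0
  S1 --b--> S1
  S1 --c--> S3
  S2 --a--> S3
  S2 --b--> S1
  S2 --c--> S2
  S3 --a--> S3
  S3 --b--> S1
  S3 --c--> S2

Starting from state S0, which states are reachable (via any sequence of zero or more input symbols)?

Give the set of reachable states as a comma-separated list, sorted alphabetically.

Answer: S0, S1, S2, S3

Derivation:
BFS from S0:
  visit S0: S0--a-->S3 (new), S0--b-->S0 (seen), S0--c-->S2 (new)
  visit S3: S3--a-->S3 (seen), S3--b-->S1 (new), S3--c-->S2 (seen)
  visit S2: S2--a-->S3 (seen), S2--b-->S1 (seen), S2--c-->S2 (seen)
  visit S1: S1--a-->S0 (seen), S1--b-->S1 (seen), S1--c-->S3 (seen)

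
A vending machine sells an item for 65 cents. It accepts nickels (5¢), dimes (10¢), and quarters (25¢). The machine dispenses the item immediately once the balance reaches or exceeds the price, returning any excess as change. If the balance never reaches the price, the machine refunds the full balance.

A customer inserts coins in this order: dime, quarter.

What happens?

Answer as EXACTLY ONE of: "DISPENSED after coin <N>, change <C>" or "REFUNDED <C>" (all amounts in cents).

Answer: REFUNDED 35

Derivation:
Price: 65¢
Coin 1 (dime, 10¢): balance = 10¢
Coin 2 (quarter, 25¢): balance = 35¢
All coins inserted, balance 35¢ < price 65¢ → REFUND 35¢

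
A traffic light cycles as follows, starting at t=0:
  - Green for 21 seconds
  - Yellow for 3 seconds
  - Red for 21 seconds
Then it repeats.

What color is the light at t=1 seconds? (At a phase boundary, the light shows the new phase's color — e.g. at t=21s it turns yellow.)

Cycle length = 21 + 3 + 21 = 45s
t = 1, phase_t = 1 mod 45 = 1
1 < 21 (green end) → GREEN

Answer: green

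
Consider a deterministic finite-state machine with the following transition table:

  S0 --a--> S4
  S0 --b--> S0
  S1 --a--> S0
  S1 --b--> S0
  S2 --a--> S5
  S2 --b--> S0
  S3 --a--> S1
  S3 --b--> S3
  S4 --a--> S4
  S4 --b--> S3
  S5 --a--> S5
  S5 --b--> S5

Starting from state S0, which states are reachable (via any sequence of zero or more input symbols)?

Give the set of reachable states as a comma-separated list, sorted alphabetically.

BFS from S0:
  visit S0: S0--a-->S4 (new), S0--b-->S0 (seen)
  visit S4: S4--a-->S4 (seen), S4--b-->S3 (new)
  visit S3: S3--a-->S1 (new), S3--b-->S3 (seen)
  visit S1: S1--a-->S0 (seen), S1--b-->S0 (seen)

Answer: S0, S1, S3, S4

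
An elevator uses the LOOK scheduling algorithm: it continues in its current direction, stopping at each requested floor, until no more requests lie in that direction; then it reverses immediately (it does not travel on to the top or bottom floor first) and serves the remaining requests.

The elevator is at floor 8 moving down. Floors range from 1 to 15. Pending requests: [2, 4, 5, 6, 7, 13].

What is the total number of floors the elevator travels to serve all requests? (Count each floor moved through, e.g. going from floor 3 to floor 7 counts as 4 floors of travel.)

Start at floor 8 moving down, LOOK stop order: [7, 6, 5, 4, 2, 13]
  8 → 7: |7-8| = 1, total = 1
  7 → 6: |6-7| = 1, total = 2
  6 → 5: |5-6| = 1, total = 3
  5 → 4: |4-5| = 1, total = 4
  4 → 2: |2-4| = 2, total = 6
  2 → 13: |13-2| = 11, total = 17

Answer: 17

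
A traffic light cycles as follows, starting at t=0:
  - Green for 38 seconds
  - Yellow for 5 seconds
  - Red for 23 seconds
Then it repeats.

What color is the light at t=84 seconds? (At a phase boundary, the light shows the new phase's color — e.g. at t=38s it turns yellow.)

Cycle length = 38 + 5 + 23 = 66s
t = 84, phase_t = 84 mod 66 = 18
18 < 38 (green end) → GREEN

Answer: green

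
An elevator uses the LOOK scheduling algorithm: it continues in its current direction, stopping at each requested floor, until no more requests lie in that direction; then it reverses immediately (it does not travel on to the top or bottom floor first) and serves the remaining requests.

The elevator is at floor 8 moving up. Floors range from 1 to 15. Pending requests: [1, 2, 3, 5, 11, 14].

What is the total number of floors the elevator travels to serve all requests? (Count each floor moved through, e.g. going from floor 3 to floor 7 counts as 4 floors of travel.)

Answer: 19

Derivation:
Start at floor 8 moving up, LOOK stop order: [11, 14, 5, 3, 2, 1]
  8 → 11: |11-8| = 3, total = 3
  11 → 14: |14-11| = 3, total = 6
  14 → 5: |5-14| = 9, total = 15
  5 → 3: |3-5| = 2, total = 17
  3 → 2: |2-3| = 1, total = 18
  2 → 1: |1-2| = 1, total = 19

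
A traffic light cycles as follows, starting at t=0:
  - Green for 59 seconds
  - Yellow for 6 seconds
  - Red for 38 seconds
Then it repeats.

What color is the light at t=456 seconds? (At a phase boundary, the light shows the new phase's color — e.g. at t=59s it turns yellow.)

Answer: green

Derivation:
Cycle length = 59 + 6 + 38 = 103s
t = 456, phase_t = 456 mod 103 = 44
44 < 59 (green end) → GREEN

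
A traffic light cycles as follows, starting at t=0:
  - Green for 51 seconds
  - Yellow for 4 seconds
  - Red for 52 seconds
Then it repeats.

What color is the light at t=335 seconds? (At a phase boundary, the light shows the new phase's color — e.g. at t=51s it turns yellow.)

Cycle length = 51 + 4 + 52 = 107s
t = 335, phase_t = 335 mod 107 = 14
14 < 51 (green end) → GREEN

Answer: green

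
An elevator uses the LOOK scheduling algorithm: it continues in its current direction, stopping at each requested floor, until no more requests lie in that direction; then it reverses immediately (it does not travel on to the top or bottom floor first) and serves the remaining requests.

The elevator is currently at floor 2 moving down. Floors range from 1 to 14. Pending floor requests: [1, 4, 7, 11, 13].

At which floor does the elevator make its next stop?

Answer: 1

Derivation:
Current floor: 2, direction: down
Requests above: [4, 7, 11, 13]
Requests below: [1]
Moving down and requests lie below → nearest below is max([1]) = 1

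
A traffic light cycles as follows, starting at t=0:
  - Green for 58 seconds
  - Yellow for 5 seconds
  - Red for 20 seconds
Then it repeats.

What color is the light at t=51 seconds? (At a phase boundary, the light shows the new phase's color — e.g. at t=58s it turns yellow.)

Answer: green

Derivation:
Cycle length = 58 + 5 + 20 = 83s
t = 51, phase_t = 51 mod 83 = 51
51 < 58 (green end) → GREEN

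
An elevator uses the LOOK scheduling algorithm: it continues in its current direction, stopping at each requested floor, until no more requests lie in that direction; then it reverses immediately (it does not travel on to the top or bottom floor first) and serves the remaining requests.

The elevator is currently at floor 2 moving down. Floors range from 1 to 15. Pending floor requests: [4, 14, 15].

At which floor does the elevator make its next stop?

Answer: 4

Derivation:
Current floor: 2, direction: down
Requests above: [4, 14, 15]
Requests below: []
Moving down but no requests below → reverse; nearest above is min([4, 14, 15]) = 4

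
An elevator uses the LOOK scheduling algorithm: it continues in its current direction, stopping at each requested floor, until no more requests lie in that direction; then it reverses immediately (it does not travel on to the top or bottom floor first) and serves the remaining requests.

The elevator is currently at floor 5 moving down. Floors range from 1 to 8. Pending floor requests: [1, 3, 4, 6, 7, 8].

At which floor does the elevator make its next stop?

Answer: 4

Derivation:
Current floor: 5, direction: down
Requests above: [6, 7, 8]
Requests below: [1, 3, 4]
Moving down and requests lie below → nearest below is max([1, 3, 4]) = 4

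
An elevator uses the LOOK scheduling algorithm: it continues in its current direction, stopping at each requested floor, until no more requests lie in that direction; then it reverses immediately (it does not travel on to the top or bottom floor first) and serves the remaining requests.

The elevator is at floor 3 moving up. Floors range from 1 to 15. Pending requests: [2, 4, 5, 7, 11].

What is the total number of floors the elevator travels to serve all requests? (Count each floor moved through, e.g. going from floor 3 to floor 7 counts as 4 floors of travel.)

Answer: 17

Derivation:
Start at floor 3 moving up, LOOK stop order: [4, 5, 7, 11, 2]
  3 → 4: |4-3| = 1, total = 1
  4 → 5: |5-4| = 1, total = 2
  5 → 7: |7-5| = 2, total = 4
  7 → 11: |11-7| = 4, total = 8
  11 → 2: |2-11| = 9, total = 17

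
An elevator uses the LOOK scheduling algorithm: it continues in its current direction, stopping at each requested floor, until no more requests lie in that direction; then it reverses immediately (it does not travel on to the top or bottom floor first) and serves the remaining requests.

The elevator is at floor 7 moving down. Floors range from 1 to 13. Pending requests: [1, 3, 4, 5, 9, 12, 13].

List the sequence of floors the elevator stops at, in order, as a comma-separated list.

Current: 7, moving DOWN
Serve below first (descending): [5, 4, 3, 1]
Then reverse, serve above (ascending): [9, 12, 13]

Answer: 5, 4, 3, 1, 9, 12, 13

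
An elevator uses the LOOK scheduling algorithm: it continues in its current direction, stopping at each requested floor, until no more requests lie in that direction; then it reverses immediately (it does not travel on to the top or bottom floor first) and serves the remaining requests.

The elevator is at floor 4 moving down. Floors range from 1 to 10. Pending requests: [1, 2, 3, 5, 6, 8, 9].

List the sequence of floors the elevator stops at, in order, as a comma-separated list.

Answer: 3, 2, 1, 5, 6, 8, 9

Derivation:
Current: 4, moving DOWN
Serve below first (descending): [3, 2, 1]
Then reverse, serve above (ascending): [5, 6, 8, 9]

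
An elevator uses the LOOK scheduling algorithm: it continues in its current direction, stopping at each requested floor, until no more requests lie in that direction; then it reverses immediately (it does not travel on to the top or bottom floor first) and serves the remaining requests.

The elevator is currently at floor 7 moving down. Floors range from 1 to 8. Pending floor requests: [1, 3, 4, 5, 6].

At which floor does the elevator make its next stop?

Answer: 6

Derivation:
Current floor: 7, direction: down
Requests above: []
Requests below: [1, 3, 4, 5, 6]
Moving down and requests lie below → nearest below is max([1, 3, 4, 5, 6]) = 6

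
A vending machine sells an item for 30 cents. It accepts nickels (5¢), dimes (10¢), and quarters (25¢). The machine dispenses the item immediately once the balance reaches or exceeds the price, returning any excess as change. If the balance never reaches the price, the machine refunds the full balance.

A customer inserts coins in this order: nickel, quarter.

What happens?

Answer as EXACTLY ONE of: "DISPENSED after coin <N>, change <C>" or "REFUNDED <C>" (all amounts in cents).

Price: 30¢
Coin 1 (nickel, 5¢): balance = 5¢
Coin 2 (quarter, 25¢): balance = 30¢
  → balance >= price → DISPENSE, change = 30 - 30 = 0¢

Answer: DISPENSED after coin 2, change 0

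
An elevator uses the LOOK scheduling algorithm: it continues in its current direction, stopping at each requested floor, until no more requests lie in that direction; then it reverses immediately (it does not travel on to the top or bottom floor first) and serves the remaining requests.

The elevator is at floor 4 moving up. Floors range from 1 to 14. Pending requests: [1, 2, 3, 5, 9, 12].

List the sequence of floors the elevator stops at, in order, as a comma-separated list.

Answer: 5, 9, 12, 3, 2, 1

Derivation:
Current: 4, moving UP
Serve above first (ascending): [5, 9, 12]
Then reverse, serve below (descending): [3, 2, 1]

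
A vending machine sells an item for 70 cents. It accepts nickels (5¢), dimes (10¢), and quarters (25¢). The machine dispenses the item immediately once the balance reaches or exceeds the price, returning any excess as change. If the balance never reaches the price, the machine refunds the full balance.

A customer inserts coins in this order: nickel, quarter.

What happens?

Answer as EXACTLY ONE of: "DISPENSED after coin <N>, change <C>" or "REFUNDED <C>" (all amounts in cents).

Price: 70¢
Coin 1 (nickel, 5¢): balance = 5¢
Coin 2 (quarter, 25¢): balance = 30¢
All coins inserted, balance 30¢ < price 70¢ → REFUND 30¢

Answer: REFUNDED 30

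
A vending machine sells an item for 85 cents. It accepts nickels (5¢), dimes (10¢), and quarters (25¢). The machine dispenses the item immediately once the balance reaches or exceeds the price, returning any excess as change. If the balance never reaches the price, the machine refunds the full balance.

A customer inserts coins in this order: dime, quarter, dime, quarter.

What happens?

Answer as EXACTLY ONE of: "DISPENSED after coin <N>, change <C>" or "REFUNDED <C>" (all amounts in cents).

Price: 85¢
Coin 1 (dime, 10¢): balance = 10¢
Coin 2 (quarter, 25¢): balance = 35¢
Coin 3 (dime, 10¢): balance = 45¢
Coin 4 (quarter, 25¢): balance = 70¢
All coins inserted, balance 70¢ < price 85¢ → REFUND 70¢

Answer: REFUNDED 70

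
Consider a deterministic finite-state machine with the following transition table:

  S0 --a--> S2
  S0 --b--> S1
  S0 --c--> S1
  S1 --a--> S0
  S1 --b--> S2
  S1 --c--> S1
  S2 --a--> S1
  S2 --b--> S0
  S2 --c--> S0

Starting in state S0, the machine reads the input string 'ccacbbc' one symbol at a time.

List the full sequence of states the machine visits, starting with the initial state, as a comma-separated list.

Start: S0
  read 'c': S0 --c--> S1
  read 'c': S1 --c--> S1
  read 'a': S1 --a--> S0
  read 'c': S0 --c--> S1
  read 'b': S1 --b--> S2
  read 'b': S2 --b--> S0
  read 'c': S0 --c--> S1

Answer: S0, S1, S1, S0, S1, S2, S0, S1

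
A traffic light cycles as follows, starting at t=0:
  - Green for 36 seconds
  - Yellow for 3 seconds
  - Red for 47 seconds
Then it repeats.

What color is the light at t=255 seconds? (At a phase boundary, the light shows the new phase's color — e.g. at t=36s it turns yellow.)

Answer: red

Derivation:
Cycle length = 36 + 3 + 47 = 86s
t = 255, phase_t = 255 mod 86 = 83
83 >= 39 → RED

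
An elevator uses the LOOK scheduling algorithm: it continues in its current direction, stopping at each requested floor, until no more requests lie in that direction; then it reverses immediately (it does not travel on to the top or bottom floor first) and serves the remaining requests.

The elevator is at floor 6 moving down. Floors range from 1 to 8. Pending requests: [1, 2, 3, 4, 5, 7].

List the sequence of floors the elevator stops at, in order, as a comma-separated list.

Answer: 5, 4, 3, 2, 1, 7

Derivation:
Current: 6, moving DOWN
Serve below first (descending): [5, 4, 3, 2, 1]
Then reverse, serve above (ascending): [7]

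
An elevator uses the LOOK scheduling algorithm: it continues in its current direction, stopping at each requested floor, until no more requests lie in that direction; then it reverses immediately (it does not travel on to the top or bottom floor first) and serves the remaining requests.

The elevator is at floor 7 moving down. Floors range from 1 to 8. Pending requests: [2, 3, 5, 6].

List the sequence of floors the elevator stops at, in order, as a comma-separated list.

Answer: 6, 5, 3, 2

Derivation:
Current: 7, moving DOWN
Serve below first (descending): [6, 5, 3, 2]
Then reverse, serve above (ascending): []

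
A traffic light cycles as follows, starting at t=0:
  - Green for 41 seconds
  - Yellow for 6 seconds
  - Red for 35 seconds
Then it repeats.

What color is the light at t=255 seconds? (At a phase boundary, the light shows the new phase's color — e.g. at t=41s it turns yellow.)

Answer: green

Derivation:
Cycle length = 41 + 6 + 35 = 82s
t = 255, phase_t = 255 mod 82 = 9
9 < 41 (green end) → GREEN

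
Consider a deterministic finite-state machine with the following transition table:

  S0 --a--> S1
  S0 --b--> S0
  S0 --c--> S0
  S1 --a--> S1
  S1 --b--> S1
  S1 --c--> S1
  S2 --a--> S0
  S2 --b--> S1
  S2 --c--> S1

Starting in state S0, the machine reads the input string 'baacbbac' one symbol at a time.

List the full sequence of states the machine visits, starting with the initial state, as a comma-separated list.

Answer: S0, S0, S1, S1, S1, S1, S1, S1, S1

Derivation:
Start: S0
  read 'b': S0 --b--> S0
  read 'a': S0 --a--> S1
  read 'a': S1 --a--> S1
  read 'c': S1 --c--> S1
  read 'b': S1 --b--> S1
  read 'b': S1 --b--> S1
  read 'a': S1 --a--> S1
  read 'c': S1 --c--> S1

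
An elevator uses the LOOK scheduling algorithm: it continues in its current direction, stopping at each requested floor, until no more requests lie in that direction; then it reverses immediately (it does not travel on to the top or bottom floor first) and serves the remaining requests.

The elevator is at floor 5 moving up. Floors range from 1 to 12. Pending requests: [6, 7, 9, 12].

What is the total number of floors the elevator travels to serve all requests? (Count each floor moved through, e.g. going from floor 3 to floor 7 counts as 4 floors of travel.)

Start at floor 5 moving up, LOOK stop order: [6, 7, 9, 12]
  5 → 6: |6-5| = 1, total = 1
  6 → 7: |7-6| = 1, total = 2
  7 → 9: |9-7| = 2, total = 4
  9 → 12: |12-9| = 3, total = 7

Answer: 7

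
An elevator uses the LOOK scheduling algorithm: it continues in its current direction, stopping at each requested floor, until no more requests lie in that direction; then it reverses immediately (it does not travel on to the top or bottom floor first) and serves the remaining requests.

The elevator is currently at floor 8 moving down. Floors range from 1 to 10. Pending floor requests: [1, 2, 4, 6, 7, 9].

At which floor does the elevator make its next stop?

Current floor: 8, direction: down
Requests above: [9]
Requests below: [1, 2, 4, 6, 7]
Moving down and requests lie below → nearest below is max([1, 2, 4, 6, 7]) = 7

Answer: 7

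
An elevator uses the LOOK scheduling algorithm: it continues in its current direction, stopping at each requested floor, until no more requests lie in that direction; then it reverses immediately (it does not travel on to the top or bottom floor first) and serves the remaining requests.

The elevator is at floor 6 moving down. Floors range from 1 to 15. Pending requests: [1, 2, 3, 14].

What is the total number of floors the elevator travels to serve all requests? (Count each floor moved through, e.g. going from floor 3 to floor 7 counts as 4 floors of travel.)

Start at floor 6 moving down, LOOK stop order: [3, 2, 1, 14]
  6 → 3: |3-6| = 3, total = 3
  3 → 2: |2-3| = 1, total = 4
  2 → 1: |1-2| = 1, total = 5
  1 → 14: |14-1| = 13, total = 18

Answer: 18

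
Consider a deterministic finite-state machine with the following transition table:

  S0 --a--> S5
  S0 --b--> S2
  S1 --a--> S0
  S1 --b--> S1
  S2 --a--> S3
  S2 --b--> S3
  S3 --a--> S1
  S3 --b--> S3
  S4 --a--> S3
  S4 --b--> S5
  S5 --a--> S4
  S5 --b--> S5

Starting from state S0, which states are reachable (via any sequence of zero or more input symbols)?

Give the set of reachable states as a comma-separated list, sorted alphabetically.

Answer: S0, S1, S2, S3, S4, S5

Derivation:
BFS from S0:
  visit S0: S0--a-->S5 (new), S0--b-->S2 (new)
  visit S5: S5--a-->S4 (new), S5--b-->S5 (seen)
  visit S2: S2--a-->S3 (new), S2--b-->S3 (seen)
  visit S4: S4--a-->S3 (seen), S4--b-->S5 (seen)
  visit S3: S3--a-->S1 (new), S3--b-->S3 (seen)
  visit S1: S1--a-->S0 (seen), S1--b-->S1 (seen)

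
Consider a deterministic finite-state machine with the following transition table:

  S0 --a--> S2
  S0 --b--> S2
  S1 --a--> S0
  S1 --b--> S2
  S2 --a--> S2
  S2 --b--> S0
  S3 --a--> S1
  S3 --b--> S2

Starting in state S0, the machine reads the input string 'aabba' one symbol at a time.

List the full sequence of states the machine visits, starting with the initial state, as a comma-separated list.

Answer: S0, S2, S2, S0, S2, S2

Derivation:
Start: S0
  read 'a': S0 --a--> S2
  read 'a': S2 --a--> S2
  read 'b': S2 --b--> S0
  read 'b': S0 --b--> S2
  read 'a': S2 --a--> S2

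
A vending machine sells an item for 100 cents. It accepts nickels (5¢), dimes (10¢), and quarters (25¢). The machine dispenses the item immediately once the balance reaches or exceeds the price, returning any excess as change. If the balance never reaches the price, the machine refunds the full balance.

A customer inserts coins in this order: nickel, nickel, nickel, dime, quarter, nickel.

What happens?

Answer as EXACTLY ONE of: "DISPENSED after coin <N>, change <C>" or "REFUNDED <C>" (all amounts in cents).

Answer: REFUNDED 55

Derivation:
Price: 100¢
Coin 1 (nickel, 5¢): balance = 5¢
Coin 2 (nickel, 5¢): balance = 10¢
Coin 3 (nickel, 5¢): balance = 15¢
Coin 4 (dime, 10¢): balance = 25¢
Coin 5 (quarter, 25¢): balance = 50¢
Coin 6 (nickel, 5¢): balance = 55¢
All coins inserted, balance 55¢ < price 100¢ → REFUND 55¢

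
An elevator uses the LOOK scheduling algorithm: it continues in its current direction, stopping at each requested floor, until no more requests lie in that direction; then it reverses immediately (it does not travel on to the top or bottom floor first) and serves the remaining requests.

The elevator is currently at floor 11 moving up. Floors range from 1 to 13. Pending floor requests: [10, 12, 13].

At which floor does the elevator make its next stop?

Answer: 12

Derivation:
Current floor: 11, direction: up
Requests above: [12, 13]
Requests below: [10]
Moving up and requests lie above → nearest above is min([12, 13]) = 12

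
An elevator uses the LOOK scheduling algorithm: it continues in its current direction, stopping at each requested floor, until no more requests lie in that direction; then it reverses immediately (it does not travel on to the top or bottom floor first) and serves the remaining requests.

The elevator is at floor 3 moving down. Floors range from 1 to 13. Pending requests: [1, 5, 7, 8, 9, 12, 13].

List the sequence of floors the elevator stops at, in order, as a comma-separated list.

Answer: 1, 5, 7, 8, 9, 12, 13

Derivation:
Current: 3, moving DOWN
Serve below first (descending): [1]
Then reverse, serve above (ascending): [5, 7, 8, 9, 12, 13]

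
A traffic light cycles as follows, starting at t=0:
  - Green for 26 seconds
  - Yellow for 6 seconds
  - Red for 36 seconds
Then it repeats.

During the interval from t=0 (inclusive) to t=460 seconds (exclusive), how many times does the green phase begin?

Cycle = 26+6+36 = 68s
green phase starts at t = k*68 + 0 for k=0,1,2,...
Need k*68+0 < 460 → k < 6.765
k ∈ {0, ..., 6} → 7 starts

Answer: 7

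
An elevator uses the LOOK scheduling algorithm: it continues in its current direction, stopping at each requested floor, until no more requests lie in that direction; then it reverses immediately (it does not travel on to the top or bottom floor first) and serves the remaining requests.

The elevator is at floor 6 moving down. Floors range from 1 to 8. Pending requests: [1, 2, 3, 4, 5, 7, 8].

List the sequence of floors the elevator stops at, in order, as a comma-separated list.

Answer: 5, 4, 3, 2, 1, 7, 8

Derivation:
Current: 6, moving DOWN
Serve below first (descending): [5, 4, 3, 2, 1]
Then reverse, serve above (ascending): [7, 8]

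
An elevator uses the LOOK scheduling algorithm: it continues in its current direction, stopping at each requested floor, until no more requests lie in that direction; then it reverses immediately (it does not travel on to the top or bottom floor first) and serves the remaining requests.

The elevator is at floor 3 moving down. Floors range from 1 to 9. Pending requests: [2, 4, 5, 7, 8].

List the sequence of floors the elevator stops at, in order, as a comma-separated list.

Answer: 2, 4, 5, 7, 8

Derivation:
Current: 3, moving DOWN
Serve below first (descending): [2]
Then reverse, serve above (ascending): [4, 5, 7, 8]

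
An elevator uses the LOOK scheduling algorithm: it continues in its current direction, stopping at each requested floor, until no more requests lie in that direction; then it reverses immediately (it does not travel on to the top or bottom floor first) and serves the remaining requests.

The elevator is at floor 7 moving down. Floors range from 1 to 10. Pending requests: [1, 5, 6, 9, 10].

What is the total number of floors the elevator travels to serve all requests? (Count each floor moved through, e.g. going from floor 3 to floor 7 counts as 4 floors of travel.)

Answer: 15

Derivation:
Start at floor 7 moving down, LOOK stop order: [6, 5, 1, 9, 10]
  7 → 6: |6-7| = 1, total = 1
  6 → 5: |5-6| = 1, total = 2
  5 → 1: |1-5| = 4, total = 6
  1 → 9: |9-1| = 8, total = 14
  9 → 10: |10-9| = 1, total = 15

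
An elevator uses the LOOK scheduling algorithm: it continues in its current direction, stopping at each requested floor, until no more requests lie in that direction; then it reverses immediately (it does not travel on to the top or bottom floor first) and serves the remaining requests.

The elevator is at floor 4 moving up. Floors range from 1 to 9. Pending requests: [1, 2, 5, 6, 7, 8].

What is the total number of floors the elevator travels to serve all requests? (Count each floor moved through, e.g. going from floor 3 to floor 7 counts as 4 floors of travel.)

Answer: 11

Derivation:
Start at floor 4 moving up, LOOK stop order: [5, 6, 7, 8, 2, 1]
  4 → 5: |5-4| = 1, total = 1
  5 → 6: |6-5| = 1, total = 2
  6 → 7: |7-6| = 1, total = 3
  7 → 8: |8-7| = 1, total = 4
  8 → 2: |2-8| = 6, total = 10
  2 → 1: |1-2| = 1, total = 11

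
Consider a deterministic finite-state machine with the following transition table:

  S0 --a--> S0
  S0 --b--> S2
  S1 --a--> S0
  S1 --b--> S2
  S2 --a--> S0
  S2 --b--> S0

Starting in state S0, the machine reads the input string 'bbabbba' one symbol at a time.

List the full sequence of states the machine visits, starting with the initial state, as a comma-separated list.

Start: S0
  read 'b': S0 --b--> S2
  read 'b': S2 --b--> S0
  read 'a': S0 --a--> S0
  read 'b': S0 --b--> S2
  read 'b': S2 --b--> S0
  read 'b': S0 --b--> S2
  read 'a': S2 --a--> S0

Answer: S0, S2, S0, S0, S2, S0, S2, S0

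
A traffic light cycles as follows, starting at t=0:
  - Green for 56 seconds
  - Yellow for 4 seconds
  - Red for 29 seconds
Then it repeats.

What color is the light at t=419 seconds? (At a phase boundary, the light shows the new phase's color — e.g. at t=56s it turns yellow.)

Answer: red

Derivation:
Cycle length = 56 + 4 + 29 = 89s
t = 419, phase_t = 419 mod 89 = 63
63 >= 60 → RED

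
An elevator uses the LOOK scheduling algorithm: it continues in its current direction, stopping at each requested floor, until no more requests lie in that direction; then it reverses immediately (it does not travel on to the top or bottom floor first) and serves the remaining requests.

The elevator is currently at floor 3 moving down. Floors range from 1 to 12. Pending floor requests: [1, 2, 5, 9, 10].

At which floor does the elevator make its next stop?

Current floor: 3, direction: down
Requests above: [5, 9, 10]
Requests below: [1, 2]
Moving down and requests lie below → nearest below is max([1, 2]) = 2

Answer: 2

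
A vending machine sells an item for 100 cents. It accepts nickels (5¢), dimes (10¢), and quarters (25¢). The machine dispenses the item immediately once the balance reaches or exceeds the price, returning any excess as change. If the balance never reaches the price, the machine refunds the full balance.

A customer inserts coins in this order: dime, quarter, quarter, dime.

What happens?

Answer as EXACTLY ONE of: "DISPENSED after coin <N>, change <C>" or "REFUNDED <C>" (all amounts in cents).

Price: 100¢
Coin 1 (dime, 10¢): balance = 10¢
Coin 2 (quarter, 25¢): balance = 35¢
Coin 3 (quarter, 25¢): balance = 60¢
Coin 4 (dime, 10¢): balance = 70¢
All coins inserted, balance 70¢ < price 100¢ → REFUND 70¢

Answer: REFUNDED 70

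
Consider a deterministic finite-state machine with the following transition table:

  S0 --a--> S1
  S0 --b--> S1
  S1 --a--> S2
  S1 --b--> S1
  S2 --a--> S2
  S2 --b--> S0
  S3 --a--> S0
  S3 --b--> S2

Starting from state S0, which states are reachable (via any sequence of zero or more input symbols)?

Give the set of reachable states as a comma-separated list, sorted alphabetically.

BFS from S0:
  visit S0: S0--a-->S1 (new), S0--b-->S1 (seen)
  visit S1: S1--a-->S2 (new), S1--b-->S1 (seen)
  visit S2: S2--a-->S2 (seen), S2--b-->S0 (seen)

Answer: S0, S1, S2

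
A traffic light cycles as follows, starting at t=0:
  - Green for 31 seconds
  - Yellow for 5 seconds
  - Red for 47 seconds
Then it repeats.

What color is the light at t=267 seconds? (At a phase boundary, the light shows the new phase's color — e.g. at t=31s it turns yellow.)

Answer: green

Derivation:
Cycle length = 31 + 5 + 47 = 83s
t = 267, phase_t = 267 mod 83 = 18
18 < 31 (green end) → GREEN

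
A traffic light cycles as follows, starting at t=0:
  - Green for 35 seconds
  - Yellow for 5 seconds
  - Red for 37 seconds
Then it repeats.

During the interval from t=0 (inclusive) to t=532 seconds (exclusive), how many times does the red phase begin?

Cycle = 35+5+37 = 77s
red phase starts at t = k*77 + 40 for k=0,1,2,...
Need k*77+40 < 532 → k < 6.390
k ∈ {0, ..., 6} → 7 starts

Answer: 7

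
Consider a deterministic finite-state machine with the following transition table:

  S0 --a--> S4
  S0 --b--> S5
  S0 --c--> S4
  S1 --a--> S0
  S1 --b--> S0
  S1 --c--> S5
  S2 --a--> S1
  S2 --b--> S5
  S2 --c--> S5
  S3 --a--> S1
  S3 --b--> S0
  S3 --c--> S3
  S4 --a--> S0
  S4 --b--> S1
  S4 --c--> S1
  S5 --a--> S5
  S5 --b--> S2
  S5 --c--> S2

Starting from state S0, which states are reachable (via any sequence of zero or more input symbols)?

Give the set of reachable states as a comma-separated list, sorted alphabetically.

BFS from S0:
  visit S0: S0--a-->S4 (new), S0--b-->S5 (new), S0--c-->S4 (seen)
  visit S4: S4--a-->S0 (seen), S4--b-->S1 (new), S4--c-->S1 (seen)
  visit S5: S5--a-->S5 (seen), S5--b-->S2 (new), S5--c-->S2 (seen)
  visit S1: S1--a-->S0 (seen), S1--b-->S0 (seen), S1--c-->S5 (seen)
  visit S2: S2--a-->S1 (seen), S2--b-->S5 (seen), S2--c-->S5 (seen)

Answer: S0, S1, S2, S4, S5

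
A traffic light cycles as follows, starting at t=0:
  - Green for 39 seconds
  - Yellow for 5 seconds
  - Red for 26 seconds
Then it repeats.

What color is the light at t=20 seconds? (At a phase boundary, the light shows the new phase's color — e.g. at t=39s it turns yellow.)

Cycle length = 39 + 5 + 26 = 70s
t = 20, phase_t = 20 mod 70 = 20
20 < 39 (green end) → GREEN

Answer: green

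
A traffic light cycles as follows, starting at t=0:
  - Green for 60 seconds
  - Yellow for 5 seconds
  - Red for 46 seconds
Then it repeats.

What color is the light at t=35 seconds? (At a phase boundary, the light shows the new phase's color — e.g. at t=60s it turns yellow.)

Cycle length = 60 + 5 + 46 = 111s
t = 35, phase_t = 35 mod 111 = 35
35 < 60 (green end) → GREEN

Answer: green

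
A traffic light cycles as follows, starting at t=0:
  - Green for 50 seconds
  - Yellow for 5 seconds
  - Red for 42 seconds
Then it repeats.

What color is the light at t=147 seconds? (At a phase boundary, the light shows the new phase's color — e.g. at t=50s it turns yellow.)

Cycle length = 50 + 5 + 42 = 97s
t = 147, phase_t = 147 mod 97 = 50
50 <= 50 < 55 (yellow end) → YELLOW

Answer: yellow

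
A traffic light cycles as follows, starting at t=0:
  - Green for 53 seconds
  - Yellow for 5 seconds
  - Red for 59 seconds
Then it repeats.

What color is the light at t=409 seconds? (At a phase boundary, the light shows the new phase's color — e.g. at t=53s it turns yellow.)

Cycle length = 53 + 5 + 59 = 117s
t = 409, phase_t = 409 mod 117 = 58
58 >= 58 → RED

Answer: red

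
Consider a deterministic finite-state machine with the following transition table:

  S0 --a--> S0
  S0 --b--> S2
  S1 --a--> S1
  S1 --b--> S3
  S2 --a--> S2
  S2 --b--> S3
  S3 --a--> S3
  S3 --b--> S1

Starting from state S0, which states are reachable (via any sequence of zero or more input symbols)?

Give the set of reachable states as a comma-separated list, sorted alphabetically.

Answer: S0, S1, S2, S3

Derivation:
BFS from S0:
  visit S0: S0--a-->S0 (seen), S0--b-->S2 (new)
  visit S2: S2--a-->S2 (seen), S2--b-->S3 (new)
  visit S3: S3--a-->S3 (seen), S3--b-->S1 (new)
  visit S1: S1--a-->S1 (seen), S1--b-->S3 (seen)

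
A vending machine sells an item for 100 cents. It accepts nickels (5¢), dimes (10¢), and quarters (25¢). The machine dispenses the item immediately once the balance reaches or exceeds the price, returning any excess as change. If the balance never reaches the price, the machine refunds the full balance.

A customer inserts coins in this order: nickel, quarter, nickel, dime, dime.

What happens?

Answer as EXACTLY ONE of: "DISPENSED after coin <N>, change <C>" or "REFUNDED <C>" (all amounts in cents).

Price: 100¢
Coin 1 (nickel, 5¢): balance = 5¢
Coin 2 (quarter, 25¢): balance = 30¢
Coin 3 (nickel, 5¢): balance = 35¢
Coin 4 (dime, 10¢): balance = 45¢
Coin 5 (dime, 10¢): balance = 55¢
All coins inserted, balance 55¢ < price 100¢ → REFUND 55¢

Answer: REFUNDED 55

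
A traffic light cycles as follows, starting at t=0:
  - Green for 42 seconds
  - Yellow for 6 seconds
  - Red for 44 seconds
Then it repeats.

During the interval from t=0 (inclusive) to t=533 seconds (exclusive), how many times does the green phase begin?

Answer: 6

Derivation:
Cycle = 42+6+44 = 92s
green phase starts at t = k*92 + 0 for k=0,1,2,...
Need k*92+0 < 533 → k < 5.793
k ∈ {0, ..., 5} → 6 starts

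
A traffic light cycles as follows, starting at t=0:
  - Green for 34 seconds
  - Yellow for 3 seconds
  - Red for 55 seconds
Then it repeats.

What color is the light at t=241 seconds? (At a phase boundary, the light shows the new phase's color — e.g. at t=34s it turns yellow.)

Cycle length = 34 + 3 + 55 = 92s
t = 241, phase_t = 241 mod 92 = 57
57 >= 37 → RED

Answer: red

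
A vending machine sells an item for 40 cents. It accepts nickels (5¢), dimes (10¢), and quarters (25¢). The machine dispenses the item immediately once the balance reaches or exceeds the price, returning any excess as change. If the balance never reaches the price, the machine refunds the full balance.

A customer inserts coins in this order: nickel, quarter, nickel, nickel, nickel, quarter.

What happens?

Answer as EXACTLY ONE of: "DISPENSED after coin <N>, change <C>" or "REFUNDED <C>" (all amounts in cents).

Answer: DISPENSED after coin 4, change 0

Derivation:
Price: 40¢
Coin 1 (nickel, 5¢): balance = 5¢
Coin 2 (quarter, 25¢): balance = 30¢
Coin 3 (nickel, 5¢): balance = 35¢
Coin 4 (nickel, 5¢): balance = 40¢
  → balance >= price → DISPENSE, change = 40 - 40 = 0¢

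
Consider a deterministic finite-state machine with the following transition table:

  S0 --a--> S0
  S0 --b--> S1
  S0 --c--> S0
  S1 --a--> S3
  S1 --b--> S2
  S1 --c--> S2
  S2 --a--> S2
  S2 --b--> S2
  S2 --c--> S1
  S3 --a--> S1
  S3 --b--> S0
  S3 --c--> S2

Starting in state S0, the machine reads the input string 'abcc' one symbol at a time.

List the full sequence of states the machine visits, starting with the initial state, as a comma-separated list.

Answer: S0, S0, S1, S2, S1

Derivation:
Start: S0
  read 'a': S0 --a--> S0
  read 'b': S0 --b--> S1
  read 'c': S1 --c--> S2
  read 'c': S2 --c--> S1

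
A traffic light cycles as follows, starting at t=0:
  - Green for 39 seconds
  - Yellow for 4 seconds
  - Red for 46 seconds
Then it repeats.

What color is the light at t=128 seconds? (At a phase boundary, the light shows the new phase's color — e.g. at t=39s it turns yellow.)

Answer: yellow

Derivation:
Cycle length = 39 + 4 + 46 = 89s
t = 128, phase_t = 128 mod 89 = 39
39 <= 39 < 43 (yellow end) → YELLOW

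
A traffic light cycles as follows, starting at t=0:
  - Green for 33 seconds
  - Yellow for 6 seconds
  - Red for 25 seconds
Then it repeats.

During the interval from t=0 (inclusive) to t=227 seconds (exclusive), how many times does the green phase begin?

Answer: 4

Derivation:
Cycle = 33+6+25 = 64s
green phase starts at t = k*64 + 0 for k=0,1,2,...
Need k*64+0 < 227 → k < 3.547
k ∈ {0, ..., 3} → 4 starts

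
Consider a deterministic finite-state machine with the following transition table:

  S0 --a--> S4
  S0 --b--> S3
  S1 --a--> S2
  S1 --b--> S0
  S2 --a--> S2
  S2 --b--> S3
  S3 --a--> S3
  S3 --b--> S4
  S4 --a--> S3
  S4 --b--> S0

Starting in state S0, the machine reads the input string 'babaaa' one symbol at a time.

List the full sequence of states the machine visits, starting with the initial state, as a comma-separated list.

Start: S0
  read 'b': S0 --b--> S3
  read 'a': S3 --a--> S3
  read 'b': S3 --b--> S4
  read 'a': S4 --a--> S3
  read 'a': S3 --a--> S3
  read 'a': S3 --a--> S3

Answer: S0, S3, S3, S4, S3, S3, S3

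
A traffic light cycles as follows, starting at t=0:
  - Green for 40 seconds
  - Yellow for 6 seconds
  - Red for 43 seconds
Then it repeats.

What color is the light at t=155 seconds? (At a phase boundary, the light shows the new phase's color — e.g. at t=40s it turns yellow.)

Cycle length = 40 + 6 + 43 = 89s
t = 155, phase_t = 155 mod 89 = 66
66 >= 46 → RED

Answer: red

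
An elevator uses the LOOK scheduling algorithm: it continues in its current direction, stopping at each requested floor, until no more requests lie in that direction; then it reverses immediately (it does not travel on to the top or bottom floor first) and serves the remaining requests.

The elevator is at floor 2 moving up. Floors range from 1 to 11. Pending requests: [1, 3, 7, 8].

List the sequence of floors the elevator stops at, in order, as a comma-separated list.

Current: 2, moving UP
Serve above first (ascending): [3, 7, 8]
Then reverse, serve below (descending): [1]

Answer: 3, 7, 8, 1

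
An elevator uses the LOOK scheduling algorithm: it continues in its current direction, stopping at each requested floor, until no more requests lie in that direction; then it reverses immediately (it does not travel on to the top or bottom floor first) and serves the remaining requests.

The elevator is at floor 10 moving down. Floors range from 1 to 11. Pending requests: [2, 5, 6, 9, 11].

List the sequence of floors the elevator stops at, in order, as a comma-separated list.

Current: 10, moving DOWN
Serve below first (descending): [9, 6, 5, 2]
Then reverse, serve above (ascending): [11]

Answer: 9, 6, 5, 2, 11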